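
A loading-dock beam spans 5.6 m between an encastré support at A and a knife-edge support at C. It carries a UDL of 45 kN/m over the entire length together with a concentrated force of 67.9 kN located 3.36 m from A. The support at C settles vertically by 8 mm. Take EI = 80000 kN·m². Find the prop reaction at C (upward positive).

R_C = 112.9 kN

Take the reaction at C as the redundant and release it; the primary structure is a cantilever fixed at A.
Downward deflection at the released point C due to the loads:
  UDL 45: wL⁴/(8EI) = 5532/EI
  point load 67.9 at a = 3.36: Pa²(3L − a)/(6EI) = 1717/EI
  δ_0 = 7249/EI
Tip deflection under a unit load at C: L³/(3EI) = 58.54/EI.
With EI = 80000 kN·m²: δ_0 = 0.090613 m and δ_{CC} = 0.000732 m/kN.
Compatibility — the beam at C must follow the support down by 0.008 m: δ_0 − R_C·δ_{CC} = 0.008, so R_C = (0.090613 − 0.008)/0.000732 = 112.9 kN.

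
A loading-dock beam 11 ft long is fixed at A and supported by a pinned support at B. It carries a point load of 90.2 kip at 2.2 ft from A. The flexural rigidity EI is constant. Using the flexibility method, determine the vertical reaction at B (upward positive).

R_B = 5.051 kip

Choose R_B as the redundant. The primary structure is the cantilever fixed at A.
Primary-structure tip deflection at B by superposition:
  point load 90.2 at a = 2.2: Pa²(3L − a)/(6EI) = 2241/EI
Flexibility coefficient — unit upward force at B: δ_{BB} = L³/(3EI) = 443.7/EI.
The prop prevents deflection at B: R_B = δ_0/δ_{BB} = 2241/443.7 = 5.051 kip.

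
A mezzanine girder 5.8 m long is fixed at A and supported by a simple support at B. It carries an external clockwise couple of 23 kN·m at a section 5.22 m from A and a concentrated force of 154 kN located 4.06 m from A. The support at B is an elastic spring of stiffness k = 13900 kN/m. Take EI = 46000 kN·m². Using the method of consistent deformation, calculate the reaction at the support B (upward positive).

R_B = 88.18 kN

Choose R_B as the redundant. The primary structure is the cantilever fixed at A.
Free-end deflection of the primary structure under the applied loading (downward +):
  clockwise couple 23 at a = 5.22: M₀a(2L − a)/(2EI) = 383/EI
  point load 154 at a = 4.06: Pa²(3L − a)/(6EI) = 5644/EI
  δ_0 = 6027/EI
Flexibility coefficient — unit upward force at B: δ_{BB} = L³/(3EI) = 65.04/EI.
With EI = 46000 kN·m²: δ_0 = 0.13102 m and δ_{BB} = 0.001414 m/kN.
Compatibility — the spring shortens by R_B/k under the reaction it provides: δ_0 − R_B·δ_{BB} = R_B/k. With 1/k = 0.000072 m/kN, R_B = δ_0 / (δ_{BB} + 1/k) = 0.13102 / (0.001414 + 0.000072) = 88.18 kN.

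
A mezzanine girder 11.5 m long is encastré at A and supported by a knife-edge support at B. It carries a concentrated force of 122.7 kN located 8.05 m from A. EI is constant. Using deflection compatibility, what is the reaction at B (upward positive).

R_B = 69.14 kN

Remove the prop at B; the released (primary) structure is a cantilever built in at A.
Downward deflection at the released point B due to the loads:
  point load 122.7 at a = 8.05: Pa²(3L − a)/(6EI) = 35052/EI
Flexibility coefficient — unit upward force at B: δ_{BB} = L³/(3EI) = 507/EI.
The prop prevents deflection at B: R_B = δ_0/δ_{BB} = 35052/507 = 69.14 kN.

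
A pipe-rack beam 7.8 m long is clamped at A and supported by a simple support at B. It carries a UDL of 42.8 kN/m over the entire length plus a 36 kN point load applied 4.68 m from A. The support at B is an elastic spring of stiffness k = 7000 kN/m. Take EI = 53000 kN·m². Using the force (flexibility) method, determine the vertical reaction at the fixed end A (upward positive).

R_A = 235.5 kN

Choose R_B as the redundant. The primary structure is the cantilever fixed at A.
Deflection at B on the released cantilever, summing each load's contribution:
  UDL 42.8: wL⁴/(8EI) = 19803/EI
  point load 36 at a = 4.68: Pa²(3L − a)/(6EI) = 2460/EI
  δ_0 = 22263/EI
Flexibility coefficient — unit upward force at B: δ_{BB} = L³/(3EI) = 158.2/EI.
With EI = 53000 kN·m²: δ_0 = 0.42006 m and δ_{BB} = 0.002985 m/kN.
Compatibility — the spring shortens by R_B/k under the reaction it provides: δ_0 − R_B·δ_{BB} = R_B/k. With 1/k = 0.000143 m/kN, R_B = δ_0 / (δ_{BB} + 1/k) = 0.42006 / (0.002985 + 0.000143) = 134.3 kN.
Vertical equilibrium: R_A = ΣP − R_B = 369.8 − 134.3 = 235.5 kN.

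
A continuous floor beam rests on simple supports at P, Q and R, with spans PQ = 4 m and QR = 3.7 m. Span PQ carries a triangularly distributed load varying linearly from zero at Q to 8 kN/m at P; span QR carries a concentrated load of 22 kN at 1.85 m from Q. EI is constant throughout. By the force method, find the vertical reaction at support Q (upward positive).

R_Q = 22.17 kN

Insert a hinge at Q; M_Q is the redundant, and each span becomes simply supported.
Rotations at Q on the released spans (each span's end-slope, ×1/EI):
  span PQ: triangular load, peak 8: 7w₀L³/(360EI) = 9.956/EI
  span QR: point load 22 at a = 1.85: Pab(L + b)/(6LEI) = 18.82/EI
  relative rotation θ_0 = (9.956 + 18.82)/EI = 28.78/EI
A unit hogging moment at Q produces rotation L₁/(3EI) + L₂/(3EI) = 2.567/EI.
Compatibility: M_Q·(L₁+L₂)/(3EI) = θ_0, giving M_Q = 11.21 kN·m (hogging).
Span PQ, ΣM about P with M_Q applied at Q: R_Q^{PQ}·4 = 21.33 + 11.21, so R_Q^{PQ} = 8.137 kN and R_P = 16 − 8.137 = 7.863 kN.
Span QR, ΣM about R: R_Q^{QR}·3.7 = 40.7 + 11.21, so R_Q^{QR} = 14.03 kN and R_R = 22 − 14.03 = 7.97 kN.
R_Q = 8.137 + 14.03 = 22.17 kN.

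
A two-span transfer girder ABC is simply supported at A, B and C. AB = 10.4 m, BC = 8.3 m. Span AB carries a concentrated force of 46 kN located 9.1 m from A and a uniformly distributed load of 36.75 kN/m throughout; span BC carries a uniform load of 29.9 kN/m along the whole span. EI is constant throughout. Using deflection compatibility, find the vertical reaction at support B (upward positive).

Insert a hinge at B; M_B is the redundant, and each span becomes simply supported.
Rotations at B on the released spans (each span's end-slope, ×1/EI):
  span AB: point load 46 at a = 9.1: Pab(L + a)/(6LEI) = 170.1/EI
  span AB: UDL 36.75: wL³/(24EI) = 1722/EI
  span BC: UDL 29.9: wL³/(24EI) = 712.4/EI
  relative rotation θ_0 = (1893 + 712.4)/EI = 2605/EI
A unit hogging moment at B produces rotation L₁/(3EI) + L₂/(3EI) = 6.233/EI.
Compatibility: M_B·(L₁+L₂)/(3EI) = θ_0, giving M_B = 417.9 kN·m (hogging).
Span AB, ΣM about A with M_B applied at B: R_B^{AB}·10.4 = 2406 + 417.9, so R_B^{AB} = 271.5 kN and R_A = 428.2 − 271.5 = 156.7 kN.
Span BC, ΣM about C: R_B^{BC}·8.3 = 1030 + 417.9, so R_B^{BC} = 174.4 kN and R_C = 248.2 − 174.4 = 73.74 kN.
R_B = 271.5 + 174.4 = 446 kN.

R_B = 446 kN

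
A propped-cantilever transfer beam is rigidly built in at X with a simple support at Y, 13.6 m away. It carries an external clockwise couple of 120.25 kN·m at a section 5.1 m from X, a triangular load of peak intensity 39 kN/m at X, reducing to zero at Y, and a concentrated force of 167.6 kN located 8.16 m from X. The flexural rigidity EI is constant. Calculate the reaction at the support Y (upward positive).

R_Y = 133.5 kN

Remove the prop at Y; the released (primary) structure is a cantilever built in at X.
Downward deflection at the released point Y due to the loads:
  clockwise couple 120.25 at a = 5.1: M₀a(2L − a)/(2EI) = 6777/EI
  triangular load, peak 39 at the fixed end: w₀L⁴/(30EI) = 44473/EI
  point load 167.6 at a = 8.16: Pa²(3L − a)/(6EI) = 60709/EI
  δ_0 = 111959/EI
Tip deflection under a unit load at Y: L³/(3EI) = 838.5/EI.
Compatibility at Y: δ_0 − R_Y·δ_{YY} = 0, so R_Y = 111959/838.5 = 133.5 kN.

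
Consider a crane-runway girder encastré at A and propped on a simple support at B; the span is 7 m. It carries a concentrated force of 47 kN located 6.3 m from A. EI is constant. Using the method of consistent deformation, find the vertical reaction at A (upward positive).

R_A = 7.027 kN

Release the roller at B. Primary structure: cantilever fixed at A.
Free-end deflection of the primary structure under the applied loading (downward +):
  point load 47 at a = 6.3: Pa²(3L − a)/(6EI) = 4570/EI
Tip deflection under a unit load at B: L³/(3EI) = 114.3/EI.
Compatibility at B: δ_0 − R_B·δ_{BB} = 0, so R_B = 4570/114.3 = 39.97 kN.
Vertical equilibrium: R_A = ΣP − R_B = 47 − 39.97 = 7.027 kN.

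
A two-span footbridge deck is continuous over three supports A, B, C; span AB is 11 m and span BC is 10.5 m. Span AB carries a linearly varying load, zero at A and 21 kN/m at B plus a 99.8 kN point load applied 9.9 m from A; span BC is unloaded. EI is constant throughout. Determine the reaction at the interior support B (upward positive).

Take M_B as the redundant. Released structure: two simple spans AB and BC with a hinge at B.
Rotations at B on the released spans (each span's end-slope, ×1/EI):
  span AB: triangular load, peak 21: w₀L³/(45EI) = 621.1/EI
  span AB: point load 99.8 at a = 9.9: Pab(L + a)/(6LEI) = 344.2/EI
  relative rotation θ_0 = (965.3 + 0)/EI = 965.3/EI
A unit hogging moment at B produces rotation L₁/(3EI) + L₂/(3EI) = 7.167/EI.
Slope continuity at B: θ_0 = M_B·7.167/EI, so M_B = 965.3/7.167 = 134.7 kN·m (hogging).
Span AB, ΣM about A with M_B applied at B: R_B^{AB}·11 = 1835 + 134.7, so R_B^{AB} = 179.1 kN and R_A = 215.3 − 179.1 = 36.24 kN.
Span BC, ΣM about C: R_B^{BC}·10.5 = 0 + 134.7, so R_B^{BC} = 12.83 kN and R_C = 0 − 12.83 = -12.83 kN.
R_B = 179.1 + 12.83 = 191.9 kN.

R_B = 191.9 kN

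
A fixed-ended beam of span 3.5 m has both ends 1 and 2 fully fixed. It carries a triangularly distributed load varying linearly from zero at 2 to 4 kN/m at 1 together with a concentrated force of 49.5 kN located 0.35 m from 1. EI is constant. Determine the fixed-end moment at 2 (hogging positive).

Take the two fixed-end moments M_1, M_2 as redundants; the released structure is the simple span 12.
On the primary (simply-supported) span, the end slopes from the loading are:
  at 1: triangular load, peak 4: w₀L³/(45EI) = 3.811/EI
  at 2: triangular load, peak 4: 7w₀L³/(360EI) = 3.335/EI
  at 1: point load 49.5 at a = 0.35: Pab(L + b)/(6LEI) = 17.28/EI
  at 2: point load 49.5 at a = 0.35: Pab(L + a)/(6LEI) = 10.01/EI
  θ_10 = 21.09/EI,  θ_20 = 13.34/EI
Flexibility coefficients: a unit moment at one end gives L/(3EI) there and L/(6EI) at the far end, so f₁₁ = f₂₂ = 1.167/EI and f₁₂ = f₂₁ = 0.5833/EI.
Compatibility — zero rotation at each built-in end:
  1.167 M_1 + 0.5833 M_2 = 21.09
  0.5833 M_1 + 1.167 M_2 = 13.34
Solving the pair gives M_1 = 16.48 kN·m and M_2 = 3.193 kN·m (hogging).

M_2 = 3.193 kN·m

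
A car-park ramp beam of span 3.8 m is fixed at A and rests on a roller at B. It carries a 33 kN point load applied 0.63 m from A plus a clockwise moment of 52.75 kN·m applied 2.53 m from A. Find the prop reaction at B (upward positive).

Release the roller at B. Primary structure: cantilever fixed at A.
Free-end deflection of the primary structure under the applied loading (downward +):
  point load 33 at a = 0.63: Pa²(3L − a)/(6EI) = 23.51/EI
  clockwise couple 52.75 at a = 2.53: M₀a(2L − a)/(2EI) = 338.3/EI
  δ_0 = 361.8/EI
Tip deflection under a unit load at B: L³/(3EI) = 18.29/EI.
The prop prevents deflection at B: R_B = δ_0/δ_{BB} = 361.8/18.29 = 19.78 kN.

R_B = 19.78 kN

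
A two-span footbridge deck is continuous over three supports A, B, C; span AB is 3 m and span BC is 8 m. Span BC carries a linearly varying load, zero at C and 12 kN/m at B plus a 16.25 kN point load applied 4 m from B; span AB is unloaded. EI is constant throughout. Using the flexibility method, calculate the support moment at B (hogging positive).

M_B = 54.96 kN·m

Take M_B as the redundant. Released structure: two simple spans AB and BC with a hinge at B.
End slopes at the hinge B, treating each span as simply supported:
  span BC: triangular load, peak 12: w₀L³/(45EI) = 136.5/EI
  span BC: point load 16.25 at a = 4: Pab(L + b)/(6LEI) = 65/EI
  relative rotation θ_0 = (0 + 201.5)/EI = 201.5/EI
A unit hogging moment at B produces rotation L₁/(3EI) + L₂/(3EI) = 3.667/EI.
Compatibility: M_B·(L₁+L₂)/(3EI) = θ_0, giving M_B = 54.96 kN·m (hogging).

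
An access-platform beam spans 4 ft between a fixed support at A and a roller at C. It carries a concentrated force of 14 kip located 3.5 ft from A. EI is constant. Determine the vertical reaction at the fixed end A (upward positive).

Release the roller at C. Primary structure: cantilever fixed at A.
Primary-structure tip deflection at C by superposition:
  point load 14 at a = 3.5: Pa²(3L − a)/(6EI) = 243/EI
Flexibility coefficient — unit upward force at C: δ_{CC} = L³/(3EI) = 21.33/EI.
The prop prevents deflection at C: R_C = δ_0/δ_{CC} = 243/21.33 = 11.39 kip.
Vertical equilibrium: R_A = ΣP − R_C = 14 − 11.39 = 2.611 kip.

R_A = 2.611 kip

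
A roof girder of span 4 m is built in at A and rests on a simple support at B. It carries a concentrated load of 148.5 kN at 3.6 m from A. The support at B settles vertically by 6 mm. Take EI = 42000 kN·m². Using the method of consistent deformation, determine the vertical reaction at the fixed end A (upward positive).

Release the roller at B. Primary structure: cantilever fixed at A.
Free-end deflection of the primary structure under the applied loading (downward +):
  point load 148.5 at a = 3.6: Pa²(3L − a)/(6EI) = 2694/EI
Tip deflection under a unit load at B: L³/(3EI) = 21.33/EI.
With EI = 42000 kN·m²: δ_0 = 0.064152 m and δ_{BB} = 0.000508 m/kN.
Compatibility — the beam at B must follow the support down by 0.006 m: δ_0 − R_B·δ_{BB} = 0.006, so R_B = (0.064152 − 0.006)/0.000508 = 114.5 kN.
Vertical equilibrium: R_A = ΣP − R_B = 148.5 − 114.5 = 34.01 kN.

R_A = 34.01 kN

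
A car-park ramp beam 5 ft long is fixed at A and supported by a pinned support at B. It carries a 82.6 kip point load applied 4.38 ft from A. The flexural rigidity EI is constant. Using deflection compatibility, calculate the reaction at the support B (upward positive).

Choose R_B as the redundant. The primary structure is the cantilever fixed at A.
Deflection at B on the released cantilever, summing each load's contribution:
  point load 82.6 at a = 4.38: Pa²(3L − a)/(6EI) = 2805/EI
Tip deflection under a unit load at B: L³/(3EI) = 41.67/EI.
The prop prevents deflection at B: R_B = δ_0/δ_{BB} = 2805/41.67 = 67.32 kip.

R_B = 67.32 kip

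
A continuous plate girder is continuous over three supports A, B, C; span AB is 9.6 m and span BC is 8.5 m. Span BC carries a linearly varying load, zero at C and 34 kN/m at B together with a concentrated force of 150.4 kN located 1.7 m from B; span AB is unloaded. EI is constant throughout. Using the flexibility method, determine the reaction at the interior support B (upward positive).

Release continuity at B by inserting a hinge; the redundant is the internal moment M_B. The primary structure is two simply-supported spans AB and BC.
Discontinuity in slope at B on the released structure — sum the simple-span end rotations:
  span BC: triangular load, peak 34: w₀L³/(45EI) = 464/EI
  span BC: point load 150.4 at a = 1.7: Pab(L + b)/(6LEI) = 521.6/EI
  relative rotation θ_0 = (0 + 985.6)/EI = 985.6/EI
A unit hogging moment at B produces rotation L₁/(3EI) + L₂/(3EI) = 6.033/EI.
Compatibility: M_B·(L₁+L₂)/(3EI) = θ_0, giving M_B = 163.4 kN·m (hogging).
Span AB, ΣM about A with M_B applied at B: R_B^{AB}·9.6 = 0 + 163.4, so R_B^{AB} = 17.02 kN and R_A = 0 − 17.02 = -17.02 kN.
Span BC, ΣM about C: R_B^{BC}·8.5 = 1842 + 163.4, so R_B^{BC} = 235.9 kN and R_C = 294.9 − 235.9 = 59.03 kN.
R_B = 17.02 + 235.9 = 252.9 kN.

R_B = 252.9 kN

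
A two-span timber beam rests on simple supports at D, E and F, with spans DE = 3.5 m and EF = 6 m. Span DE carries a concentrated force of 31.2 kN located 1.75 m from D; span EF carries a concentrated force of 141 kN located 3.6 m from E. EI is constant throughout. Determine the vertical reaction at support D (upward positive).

Release continuity at E by inserting a hinge; the redundant is the internal moment M_E. The primary structure is two simply-supported spans DE and EF.
Rotations at E on the released spans (each span's end-slope, ×1/EI):
  span DE: point load 31.2 at a = 1.75: Pab(L + a)/(6LEI) = 23.89/EI
  span EF: point load 141 at a = 3.6: Pab(L + b)/(6LEI) = 284.3/EI
  relative rotation θ_0 = (23.89 + 284.3)/EI = 308.1/EI
A unit hogging moment at E produces rotation L₁/(3EI) + L₂/(3EI) = 3.167/EI.
Slope continuity at E: θ_0 = M_E·3.167/EI, so M_E = 308.1/3.167 = 97.31 kN·m (hogging).
Span DE, ΣM about D with M_E applied at E: R_E^{DE}·3.5 = 54.6 + 97.31, so R_E^{DE} = 43.4 kN and R_D = 31.2 − 43.4 = -12.2 kN.

R_D = -12.2 kN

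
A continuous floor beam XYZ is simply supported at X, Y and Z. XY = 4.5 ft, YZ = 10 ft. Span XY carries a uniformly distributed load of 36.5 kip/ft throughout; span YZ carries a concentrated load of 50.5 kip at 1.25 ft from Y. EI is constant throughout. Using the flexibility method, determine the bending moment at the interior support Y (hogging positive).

Insert a hinge at Y; M_Y is the redundant, and each span becomes simply supported.
End slopes at the hinge Y, treating each span as simply supported:
  span XY: UDL 36.5: wL³/(24EI) = 138.6/EI
  span YZ: point load 50.5 at a = 1.25: Pab(L + b)/(6LEI) = 172.6/EI
  relative rotation θ_0 = (138.6 + 172.6)/EI = 311.2/EI
A unit hogging moment at Y produces rotation L₁/(3EI) + L₂/(3EI) = 4.833/EI.
Slope continuity at Y: θ_0 = M_Y·4.833/EI, so M_Y = 311.2/4.833 = 64.38 kip·ft (hogging).

M_Y = 64.38 kip·ft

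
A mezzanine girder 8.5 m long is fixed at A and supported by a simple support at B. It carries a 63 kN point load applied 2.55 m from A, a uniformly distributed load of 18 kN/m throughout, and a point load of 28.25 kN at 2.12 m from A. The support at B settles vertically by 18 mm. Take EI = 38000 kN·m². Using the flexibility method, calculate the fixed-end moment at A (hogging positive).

M_A = 325.9 kN·m

Release the roller at B. Primary structure: cantilever fixed at A.
Primary-structure tip deflection at B by superposition:
  point load 63 at a = 2.55: Pa²(3L − a)/(6EI) = 1567/EI
  UDL 18: wL⁴/(8EI) = 11745/EI
  point load 28.25 at a = 2.12: Pa²(3L − a)/(6EI) = 494.7/EI
  δ_0 = 13807/EI
Tip deflection under a unit load at B: L³/(3EI) = 204.7/EI.
With EI = 38000 kN·m²: δ_0 = 0.36334 m and δ_{BB} = 0.005387 m/kN.
Compatibility — the beam at B must follow the support down by 0.018 m: δ_0 − R_B·δ_{BB} = 0.018, so R_B = (0.36334 − 0.018)/0.005387 = 64.11 kN.
Moment equilibrium about A: M_A = Σ(load moments about A) − R_B·L = 870.8 − 64.11×8.5 = 325.9 kN·m.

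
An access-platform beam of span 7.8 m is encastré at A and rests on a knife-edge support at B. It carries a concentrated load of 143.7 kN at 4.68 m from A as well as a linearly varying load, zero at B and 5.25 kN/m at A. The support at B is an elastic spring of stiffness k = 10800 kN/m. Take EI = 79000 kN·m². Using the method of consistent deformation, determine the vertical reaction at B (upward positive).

R_B = 63.25 kN

Choose R_B as the redundant. The primary structure is the cantilever fixed at A.
Free-end deflection of the primary structure under the applied loading (downward +):
  point load 143.7 at a = 4.68: Pa²(3L − a)/(6EI) = 9820/EI
  triangular load, peak 5.25 at the fixed end: w₀L⁴/(30EI) = 647.8/EI
  δ_0 = 10468/EI
Tip deflection under a unit load at B: L³/(3EI) = 158.2/EI.
With EI = 79000 kN·m²: δ_0 = 0.1325 m and δ_{BB} = 0.002002 m/kN.
Compatibility — the spring shortens by R_B/k under the reaction it provides: δ_0 − R_B·δ_{BB} = R_B/k. With 1/k = 0.000093 m/kN, R_B = δ_0 / (δ_{BB} + 1/k) = 0.1325 / (0.002002 + 0.000093) = 63.25 kN.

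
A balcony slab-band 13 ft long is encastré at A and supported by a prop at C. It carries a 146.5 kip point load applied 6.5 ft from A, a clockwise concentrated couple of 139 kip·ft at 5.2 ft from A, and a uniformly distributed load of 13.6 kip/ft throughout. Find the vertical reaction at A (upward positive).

Remove the prop at C; the released (primary) structure is a cantilever built in at A.
Downward deflection at the released point C due to the loads:
  point load 146.5 at a = 6.5: Pa²(3L − a)/(6EI) = 33527/EI
  clockwise couple 139 at a = 5.2: M₀a(2L − a)/(2EI) = 7517/EI
  UDL 13.6: wL⁴/(8EI) = 48554/EI
  δ_0 = 89598/EI
Flexibility coefficient — unit upward force at C: δ_{CC} = L³/(3EI) = 732.3/EI.
Compatibility at C: δ_0 − R_C·δ_{CC} = 0, so R_C = 89598/732.3 = 122.3 kip.
Vertical equilibrium: R_A = ΣP − R_C = 323.3 − 122.3 = 201 kip.

R_A = 201 kip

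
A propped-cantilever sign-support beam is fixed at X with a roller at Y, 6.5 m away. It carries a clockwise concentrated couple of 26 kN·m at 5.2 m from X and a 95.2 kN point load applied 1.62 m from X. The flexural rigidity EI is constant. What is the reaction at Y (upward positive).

R_Y = 13.89 kN

Choose R_Y as the redundant. The primary structure is the cantilever fixed at X.
Downward deflection at the released point Y due to the loads:
  clockwise couple 26 at a = 5.2: M₀a(2L − a)/(2EI) = 527.3/EI
  point load 95.2 at a = 1.62: Pa²(3L − a)/(6EI) = 744.5/EI
  δ_0 = 1272/EI
Tip deflection under a unit load at Y: L³/(3EI) = 91.54/EI.
The prop prevents deflection at Y: R_Y = δ_0/δ_{YY} = 1272/91.54 = 13.89 kN.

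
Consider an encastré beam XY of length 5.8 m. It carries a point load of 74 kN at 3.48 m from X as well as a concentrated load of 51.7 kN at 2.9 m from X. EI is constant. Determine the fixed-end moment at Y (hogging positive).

Take the two fixed-end moments M_X, M_Y as redundants; the released structure is the simple span XY.
On the primary (simply-supported) span, the end slopes from the loading are:
  at X: point load 74 at a = 3.48: Pab(L + b)/(6LEI) = 139.4/EI
  at Y: point load 74 at a = 3.48: Pab(L + a)/(6LEI) = 159.3/EI
  at X: point load 51.7 at a = 2.9: Pab(L + b)/(6LEI) = 108.7/EI
  at Y: point load 51.7 at a = 2.9: Pab(L + a)/(6LEI) = 108.7/EI
  θ_X0 = 248.1/EI,  θ_Y0 = 268/EI
Flexibility coefficients: a unit moment at one end gives L/(3EI) there and L/(6EI) at the far end, so f₁₁ = f₂₂ = 1.933/EI and f₁₂ = f₂₁ = 0.9667/EI.
Compatibility — zero rotation at each built-in end:
  1.933 M_X + 0.9667 M_Y = 248.1
  0.9667 M_X + 1.933 M_Y = 268
Solving the pair gives M_X = 78.69 kN·m and M_Y = 99.29 kN·m (hogging).

M_Y = 99.29 kN·m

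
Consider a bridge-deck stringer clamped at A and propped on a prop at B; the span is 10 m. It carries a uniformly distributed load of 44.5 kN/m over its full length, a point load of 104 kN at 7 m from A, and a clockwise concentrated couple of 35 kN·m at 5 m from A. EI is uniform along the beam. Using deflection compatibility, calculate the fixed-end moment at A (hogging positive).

Take the reaction at B as the redundant and release it; the primary structure is a cantilever fixed at A.
Free-end deflection of the primary structure under the applied loading (downward +):
  UDL 44.5: wL⁴/(8EI) = 55625/EI
  point load 104 at a = 7: Pa²(3L − a)/(6EI) = 19535/EI
  clockwise couple 35 at a = 5: M₀a(2L − a)/(2EI) = 1312/EI
  δ_0 = 76472/EI
Flexibility coefficient — unit upward force at B: δ_{BB} = L³/(3EI) = 333.3/EI.
The prop prevents deflection at B: R_B = δ_0/δ_{BB} = 76472/333.3 = 229.4 kN.
Moment equilibrium about A: M_A = Σ(load moments about A) − R_B·L = 2988 − 229.4×10 = 693.8 kN·m.

M_A = 693.8 kN·m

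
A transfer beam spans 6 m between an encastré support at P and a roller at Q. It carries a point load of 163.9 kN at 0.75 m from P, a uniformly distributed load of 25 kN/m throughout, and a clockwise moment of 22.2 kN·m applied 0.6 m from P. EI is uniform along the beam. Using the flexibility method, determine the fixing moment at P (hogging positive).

Remove the prop at Q; the released (primary) structure is a cantilever built in at P.
Downward deflection at the released point Q due to the loads:
  point load 163.9 at a = 0.75: Pa²(3L − a)/(6EI) = 265.1/EI
  UDL 25: wL⁴/(8EI) = 4050/EI
  clockwise couple 22.2 at a = 0.6: M₀a(2L − a)/(2EI) = 75.92/EI
  δ_0 = 4391/EI
Tip deflection under a unit load at Q: L³/(3EI) = 72/EI.
Compatibility at Q: δ_0 − R_Q·δ_{QQ} = 0, so R_Q = 4391/72 = 60.99 kN.
Moment equilibrium about P: M_P = Σ(load moments about P) − R_Q·L = 595.1 − 60.99×6 = 229.2 kN·m.

M_P = 229.2 kN·m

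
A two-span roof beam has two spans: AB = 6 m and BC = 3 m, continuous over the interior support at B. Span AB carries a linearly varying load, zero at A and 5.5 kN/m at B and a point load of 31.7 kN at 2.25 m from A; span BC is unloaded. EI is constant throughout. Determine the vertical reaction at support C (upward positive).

R_C = -9.744 kN

Release continuity at B by inserting a hinge; the redundant is the internal moment M_B. The primary structure is two simply-supported spans AB and BC.
Rotations at B on the released spans (each span's end-slope, ×1/EI):
  span AB: triangular load, peak 5.5: w₀L³/(45EI) = 26.4/EI
  span AB: point load 31.7 at a = 2.25: Pab(L + a)/(6LEI) = 61.29/EI
  relative rotation θ_0 = (87.69 + 0)/EI = 87.69/EI
A unit hogging moment at B produces rotation L₁/(3EI) + L₂/(3EI) = 3/EI.
Compatibility: M_B·(L₁+L₂)/(3EI) = θ_0, giving M_B = 29.23 kN·m (hogging).
Span BC, ΣM about C: R_B^{BC}·3 = 0 + 29.23, so R_B^{BC} = 9.744 kN and R_C = 0 − 9.744 = -9.744 kN.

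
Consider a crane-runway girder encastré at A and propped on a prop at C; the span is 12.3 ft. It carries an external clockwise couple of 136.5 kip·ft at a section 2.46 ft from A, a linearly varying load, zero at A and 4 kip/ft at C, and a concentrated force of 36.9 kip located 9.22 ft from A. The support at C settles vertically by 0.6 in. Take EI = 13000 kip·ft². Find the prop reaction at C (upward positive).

Take the reaction at C as the redundant and release it; the primary structure is a cantilever fixed at A.
Primary-structure tip deflection at C by superposition:
  clockwise couple 136.5 at a = 2.46: M₀a(2L − a)/(2EI) = 3717/EI
  triangular load, peak 4 at the free end: 11w₀L⁴/(120EI) = 8393/EI
  point load 36.9 at a = 9.22: Pa²(3L − a)/(6EI) = 14471/EI
  δ_0 = 26581/EI
Tip deflection under a unit load at C: L³/(3EI) = 620.3/EI.
With EI = 13000 kip·ft²: δ_0 = 2.0447 ft and δ_{CC} = 0.047715 ft/kip.
Compatibility — the beam at C must follow the support down by 0.05 ft: δ_0 − R_C·δ_{CC} = 0.05, so R_C = (2.0447 − 0.05)/0.047715 = 41.8 kip.

R_C = 41.8 kip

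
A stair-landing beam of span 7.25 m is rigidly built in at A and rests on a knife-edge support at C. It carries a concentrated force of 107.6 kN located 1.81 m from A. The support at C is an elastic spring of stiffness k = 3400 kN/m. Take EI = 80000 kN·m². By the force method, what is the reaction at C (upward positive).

Remove the prop at C; the released (primary) structure is a cantilever built in at A.
Primary-structure tip deflection at C by superposition:
  point load 107.6 at a = 1.81: Pa²(3L − a)/(6EI) = 1172/EI
Tip deflection under a unit load at C: L³/(3EI) = 127/EI.
With EI = 80000 kN·m²: δ_0 = 0.014644 m and δ_{CC} = 0.001588 m/kN.
Compatibility — the spring shortens by R_C/k under the reaction it provides: δ_0 − R_C·δ_{CC} = R_C/k. With 1/k = 0.000294 m/kN, R_C = δ_0 / (δ_{CC} + 1/k) = 0.014644 / (0.001588 + 0.000294) = 7.781 kN.

R_C = 7.781 kN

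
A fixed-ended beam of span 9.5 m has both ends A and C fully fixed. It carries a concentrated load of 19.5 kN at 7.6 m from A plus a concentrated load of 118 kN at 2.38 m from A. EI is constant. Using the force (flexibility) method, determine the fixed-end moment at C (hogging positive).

Release both end moments; the primary structure is a simply-supported span AC with redundants M_A and M_C.
On the primary (simply-supported) span, the end slopes from the loading are:
  at A: point load 19.5 at a = 7.6: Pab(L + b)/(6LEI) = 56.32/EI
  at C: point load 19.5 at a = 7.6: Pab(L + a)/(6LEI) = 84.47/EI
  at A: point load 118 at a = 2.38: Pab(L + b)/(6LEI) = 583/EI
  at C: point load 118 at a = 2.38: Pab(L + a)/(6LEI) = 416.8/EI
  θ_A0 = 639.4/EI,  θ_C0 = 501.2/EI
Flexibility coefficients: a unit moment at one end gives L/(3EI) there and L/(6EI) at the far end, so f₁₁ = f₂₂ = 3.167/EI and f₁₂ = f₂₁ = 1.583/EI.
Compatibility — zero rotation at each built-in end:
  3.167 M_A + 1.583 M_C = 639.4
  1.583 M_A + 3.167 M_C = 501.2
Solving the pair gives M_A = 163.7 kN·m and M_C = 76.44 kN·m (hogging).

M_C = 76.44 kN·m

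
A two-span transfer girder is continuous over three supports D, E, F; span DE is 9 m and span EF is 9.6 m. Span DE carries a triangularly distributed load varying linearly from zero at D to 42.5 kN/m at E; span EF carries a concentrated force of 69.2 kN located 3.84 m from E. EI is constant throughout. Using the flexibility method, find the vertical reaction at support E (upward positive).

Insert a hinge at E; M_E is the redundant, and each span becomes simply supported.
Rotations at E on the released spans (each span's end-slope, ×1/EI):
  span DE: triangular load, peak 42.5: w₀L³/(45EI) = 688.5/EI
  span EF: point load 69.2 at a = 3.84: Pab(L + b)/(6LEI) = 408.2/EI
  relative rotation θ_0 = (688.5 + 408.2)/EI = 1097/EI
A unit hogging moment at E produces rotation L₁/(3EI) + L₂/(3EI) = 6.2/EI.
Slope continuity at E: θ_0 = M_E·6.2/EI, so M_E = 1097/6.2 = 176.9 kN·m (hogging).
Span DE, ΣM about D with M_E applied at E: R_E^{DE}·9 = 1148 + 176.9, so R_E^{DE} = 147.2 kN and R_D = 191.2 − 147.2 = 44.1 kN.
Span EF, ΣM about F: R_E^{EF}·9.6 = 398.6 + 176.9, so R_E^{EF} = 59.95 kN and R_F = 69.2 − 59.95 = 9.255 kN.
R_E = 147.2 + 59.95 = 207.1 kN.

R_E = 207.1 kN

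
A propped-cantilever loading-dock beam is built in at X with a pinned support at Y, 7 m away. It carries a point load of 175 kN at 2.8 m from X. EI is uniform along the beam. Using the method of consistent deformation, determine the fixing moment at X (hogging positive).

Release the roller at Y. Primary structure: cantilever fixed at X.
Deflection at Y on the released cantilever, summing each load's contribution:
  point load 175 at a = 2.8: Pa²(3L − a)/(6EI) = 4162/EI
Flexibility coefficient — unit upward force at Y: δ_{YY} = L³/(3EI) = 114.3/EI.
Compatibility at Y: δ_0 − R_Y·δ_{YY} = 0, so R_Y = 4162/114.3 = 36.4 kN.
Moment equilibrium about X: M_X = Σ(load moments about X) − R_Y·L = 490 − 36.4×7 = 235.2 kN·m.

M_X = 235.2 kN·m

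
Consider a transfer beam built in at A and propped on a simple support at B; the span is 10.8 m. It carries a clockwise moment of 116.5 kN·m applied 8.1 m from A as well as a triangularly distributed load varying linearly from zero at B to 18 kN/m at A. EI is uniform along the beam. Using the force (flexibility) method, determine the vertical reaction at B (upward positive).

R_B = 34.61 kN

Release the roller at B. Primary structure: cantilever fixed at A.
Free-end deflection of the primary structure under the applied loading (downward +):
  clockwise couple 116.5 at a = 8.1: M₀a(2L − a)/(2EI) = 6370/EI
  triangular load, peak 18 at the fixed end: w₀L⁴/(30EI) = 8163/EI
  δ_0 = 14533/EI
Tip deflection under a unit load at B: L³/(3EI) = 419.9/EI.
The prop prevents deflection at B: R_B = δ_0/δ_{BB} = 14533/419.9 = 34.61 kN.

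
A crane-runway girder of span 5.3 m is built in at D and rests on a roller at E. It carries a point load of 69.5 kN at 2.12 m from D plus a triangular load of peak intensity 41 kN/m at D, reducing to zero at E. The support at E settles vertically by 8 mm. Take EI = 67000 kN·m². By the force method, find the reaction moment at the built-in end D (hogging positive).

M_D = 204.7 kN·m

Choose R_E as the redundant. The primary structure is the cantilever fixed at D.
Downward deflection at the released point E due to the loads:
  point load 69.5 at a = 2.12: Pa²(3L − a)/(6EI) = 717.4/EI
  triangular load, peak 41 at the fixed end: w₀L⁴/(30EI) = 1078/EI
  δ_0 = 1796/EI
Tip deflection under a unit load at E: L³/(3EI) = 49.63/EI.
With EI = 67000 kN·m²: δ_0 = 0.026802 m and δ_{EE} = 0.000741 m/kN.
Compatibility — the beam at E must follow the support down by 0.008 m: δ_0 − R_E·δ_{EE} = 0.008, so R_E = (0.026802 − 0.008)/0.000741 = 25.39 kN.
Moment equilibrium about D: M_D = Σ(load moments about D) − R_E·L = 339.3 − 25.39×5.3 = 204.7 kN·m.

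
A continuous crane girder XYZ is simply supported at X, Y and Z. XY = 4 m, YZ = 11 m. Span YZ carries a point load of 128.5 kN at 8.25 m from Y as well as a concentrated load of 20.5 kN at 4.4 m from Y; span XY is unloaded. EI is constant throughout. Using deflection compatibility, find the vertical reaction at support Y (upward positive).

R_Y = 96.66 kN

Take M_Y as the redundant. Released structure: two simple spans XY and YZ with a hinge at Y.
Discontinuity in slope at Y on the released structure — sum the simple-span end rotations:
  span YZ: point load 128.5 at a = 8.25: Pab(L + b)/(6LEI) = 607.4/EI
  span YZ: point load 20.5 at a = 4.4: Pab(L + b)/(6LEI) = 158.8/EI
  relative rotation θ_0 = (0 + 766.1)/EI = 766.1/EI
A unit hogging moment at Y produces rotation L₁/(3EI) + L₂/(3EI) = 5/EI.
Compatibility: M_Y·(L₁+L₂)/(3EI) = θ_0, giving M_Y = 153.2 kN·m (hogging).
Span XY, ΣM about X with M_Y applied at Y: R_Y^{XY}·4 = 0 + 153.2, so R_Y^{XY} = 38.31 kN and R_X = 0 − 38.31 = -38.31 kN.
Span YZ, ΣM about Z: R_Y^{YZ}·11 = 488.7 + 153.2, so R_Y^{YZ} = 58.35 kN and R_Z = 149 − 58.35 = 90.65 kN.
R_Y = 38.31 + 58.35 = 96.66 kN.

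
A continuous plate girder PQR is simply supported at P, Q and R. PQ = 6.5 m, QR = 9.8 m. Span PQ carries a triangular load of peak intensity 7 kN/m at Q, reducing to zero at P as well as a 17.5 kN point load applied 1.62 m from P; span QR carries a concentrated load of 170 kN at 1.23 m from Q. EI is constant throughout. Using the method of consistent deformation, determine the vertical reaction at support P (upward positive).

R_P = 2.844 kN

Take M_Q as the redundant. Released structure: two simple spans PQ and QR with a hinge at Q.
Rotations at Q on the released spans (each span's end-slope, ×1/EI):
  span PQ: triangular load, peak 7: w₀L³/(45EI) = 42.72/EI
  span PQ: point load 17.5 at a = 1.62: Pab(L + a)/(6LEI) = 28.8/EI
  span QR: point load 170 at a = 1.23: Pab(L + b)/(6LEI) = 559.8/EI
  relative rotation θ_0 = (71.52 + 559.8)/EI = 631.4/EI
A unit hogging moment at Q produces rotation L₁/(3EI) + L₂/(3EI) = 5.433/EI.
Slope continuity at Q: θ_0 = M_Q·5.433/EI, so M_Q = 631.4/5.433 = 116.2 kN·m (hogging).
Span PQ, ΣM about P with M_Q applied at Q: R_Q^{PQ}·6.5 = 126.9 + 116.2, so R_Q^{PQ} = 37.41 kN and R_P = 40.25 − 37.41 = 2.844 kN.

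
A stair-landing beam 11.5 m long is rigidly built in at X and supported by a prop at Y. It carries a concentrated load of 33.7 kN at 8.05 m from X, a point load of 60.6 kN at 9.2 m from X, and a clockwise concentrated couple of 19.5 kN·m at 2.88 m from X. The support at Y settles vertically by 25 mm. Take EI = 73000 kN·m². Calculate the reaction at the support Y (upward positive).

Take the reaction at Y as the redundant and release it; the primary structure is a cantilever fixed at X.
Downward deflection at the released point Y due to the loads:
  point load 33.7 at a = 8.05: Pa²(3L − a)/(6EI) = 9627/EI
  point load 60.6 at a = 9.2: Pa²(3L − a)/(6EI) = 21628/EI
  clockwise couple 19.5 at a = 2.88: M₀a(2L − a)/(2EI) = 565/EI
  δ_0 = 31820/EI
Tip deflection under a unit load at Y: L³/(3EI) = 507/EI.
With EI = 73000 kN·m²: δ_0 = 0.43589 m and δ_{YY} = 0.006945 m/kN.
Compatibility — the beam at Y must follow the support down by 0.025 m: δ_0 − R_Y·δ_{YY} = 0.025, so R_Y = (0.43589 − 0.025)/0.006945 = 59.17 kN.

R_Y = 59.17 kN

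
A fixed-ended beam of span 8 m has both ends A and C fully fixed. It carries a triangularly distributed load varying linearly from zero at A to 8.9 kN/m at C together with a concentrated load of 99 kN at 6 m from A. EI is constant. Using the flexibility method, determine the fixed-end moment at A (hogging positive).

Release both end moments; the primary structure is a simply-supported span AC with redundants M_A and M_C.
On the primary (simply-supported) span, the end slopes from the loading are:
  at A: triangular load, peak 8.9: 7w₀L³/(360EI) = 88.6/EI
  at C: triangular load, peak 8.9: w₀L³/(45EI) = 101.3/EI
  at A: point load 99 at a = 6: Pab(L + b)/(6LEI) = 247.5/EI
  at C: point load 99 at a = 6: Pab(L + a)/(6LEI) = 346.5/EI
  θ_A0 = 336.1/EI,  θ_C0 = 447.8/EI
Flexibility coefficients: a unit moment at one end gives L/(3EI) there and L/(6EI) at the far end, so f₁₁ = f₂₂ = 2.667/EI and f₁₂ = f₂₁ = 1.333/EI.
Compatibility — zero rotation at each built-in end:
  2.667 M_A + 1.333 M_C = 336.1
  1.333 M_A + 2.667 M_C = 447.8
Solving the pair gives M_A = 56.11 kN·m and M_C = 139.9 kN·m (hogging).

M_A = 56.11 kN·m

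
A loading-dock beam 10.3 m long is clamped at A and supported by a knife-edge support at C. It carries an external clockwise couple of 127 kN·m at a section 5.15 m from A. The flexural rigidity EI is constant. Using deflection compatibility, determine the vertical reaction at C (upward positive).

Take the reaction at C as the redundant and release it; the primary structure is a cantilever fixed at A.
Primary-structure tip deflection at C by superposition:
  clockwise couple 127 at a = 5.15: M₀a(2L − a)/(2EI) = 5053/EI
Tip deflection under a unit load at C: L³/(3EI) = 364.2/EI.
The prop prevents deflection at C: R_C = δ_0/δ_{CC} = 5053/364.2 = 13.87 kN.

R_C = 13.87 kN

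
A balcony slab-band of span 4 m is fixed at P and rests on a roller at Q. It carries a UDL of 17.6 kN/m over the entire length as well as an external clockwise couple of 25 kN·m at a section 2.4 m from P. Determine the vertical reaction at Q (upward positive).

R_Q = 34.27 kN

Take the reaction at Q as the redundant and release it; the primary structure is a cantilever fixed at P.
Deflection at Q on the released cantilever, summing each load's contribution:
  UDL 17.6: wL⁴/(8EI) = 563.2/EI
  clockwise couple 25 at a = 2.4: M₀a(2L − a)/(2EI) = 168/EI
  δ_0 = 731.2/EI
Flexibility coefficient — unit upward force at Q: δ_{QQ} = L³/(3EI) = 21.33/EI.
The prop prevents deflection at Q: R_Q = δ_0/δ_{QQ} = 731.2/21.33 = 34.27 kN.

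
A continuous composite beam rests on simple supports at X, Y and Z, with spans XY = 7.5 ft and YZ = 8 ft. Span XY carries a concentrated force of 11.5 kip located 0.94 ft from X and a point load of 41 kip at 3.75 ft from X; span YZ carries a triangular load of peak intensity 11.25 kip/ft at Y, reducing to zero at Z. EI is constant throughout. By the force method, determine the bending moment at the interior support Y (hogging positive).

M_Y = 55.25 kip·ft

Release continuity at Y by inserting a hinge; the redundant is the internal moment M_Y. The primary structure is two simply-supported spans XY and YZ.
End slopes at the hinge Y, treating each span as simply supported:
  span XY: point load 11.5 at a = 0.94: Pab(L + a)/(6LEI) = 13.3/EI
  span XY: point load 41 at a = 3.75: Pab(L + a)/(6LEI) = 144.1/EI
  span YZ: triangular load, peak 11.25: w₀L³/(45EI) = 128/EI
  relative rotation θ_0 = (157.4 + 128)/EI = 285.4/EI
A unit hogging moment at Y produces rotation L₁/(3EI) + L₂/(3EI) = 5.167/EI.
Compatibility: M_Y·(L₁+L₂)/(3EI) = θ_0, giving M_Y = 55.25 kip·ft (hogging).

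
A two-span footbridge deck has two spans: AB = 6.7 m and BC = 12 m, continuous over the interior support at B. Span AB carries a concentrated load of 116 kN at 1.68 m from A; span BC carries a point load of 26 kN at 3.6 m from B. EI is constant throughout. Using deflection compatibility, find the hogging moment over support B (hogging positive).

Take M_B as the redundant. Released structure: two simple spans AB and BC with a hinge at B.
Discontinuity in slope at B on the released structure — sum the simple-span end rotations:
  span AB: point load 116 at a = 1.68: Pab(L + a)/(6LEI) = 203.9/EI
  span BC: point load 26 at a = 3.6: Pab(L + b)/(6LEI) = 222.8/EI
  relative rotation θ_0 = (203.9 + 222.8)/EI = 426.7/EI
A unit hogging moment at B produces rotation L₁/(3EI) + L₂/(3EI) = 6.233/EI.
Compatibility: M_B·(L₁+L₂)/(3EI) = θ_0, giving M_B = 68.45 kN·m (hogging).

M_B = 68.45 kN·m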